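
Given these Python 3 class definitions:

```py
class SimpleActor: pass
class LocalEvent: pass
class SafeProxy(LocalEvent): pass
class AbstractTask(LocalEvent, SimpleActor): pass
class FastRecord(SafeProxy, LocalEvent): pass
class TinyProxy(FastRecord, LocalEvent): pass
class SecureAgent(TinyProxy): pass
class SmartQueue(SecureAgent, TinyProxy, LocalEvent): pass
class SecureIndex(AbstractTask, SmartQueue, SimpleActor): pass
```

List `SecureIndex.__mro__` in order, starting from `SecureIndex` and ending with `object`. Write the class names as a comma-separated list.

SecureIndex, AbstractTask, SmartQueue, SecureAgent, TinyProxy, FastRecord, SafeProxy, LocalEvent, SimpleActor, object

L[SecureIndex] = SecureIndex + merge(L[AbstractTask], L[SmartQueue], L[SimpleActor], [AbstractTask SmartQueue SimpleActor])
  take AbstractTask:  [AbstractTask LocalEvent SimpleActor object] + [SmartQueue SecureAgent TinyProxy FastRecord SafeProxy LocalEvent object] + [SimpleActor object] + [AbstractTask SmartQueue SimpleActor]
  take SmartQueue:  [LocalEvent SimpleActor object] + [SmartQueue SecureAgent TinyProxy FastRecord SafeProxy LocalEvent object] + [SimpleActor object] + [SmartQueue SimpleActor]
  take SecureAgent:  [LocalEvent SimpleActor object] + [SecureAgent TinyProxy FastRecord SafeProxy LocalEvent object] + [SimpleActor object] + [SimpleActor]
  take TinyProxy:  [LocalEvent SimpleActor object] + [TinyProxy FastRecord SafeProxy LocalEvent object] + [SimpleActor object] + [SimpleActor]
  take FastRecord:  [LocalEvent SimpleActor object] + [FastRecord SafeProxy LocalEvent object] + [SimpleActor object] + [SimpleActor]
  take SafeProxy:  [LocalEvent SimpleActor object] + [SafeProxy LocalEvent object] + [SimpleActor object] + [SimpleActor]
  take LocalEvent:  [LocalEvent SimpleActor object] + [LocalEvent object] + [SimpleActor object] + [SimpleActor]
  take SimpleActor:  [SimpleActor object] + [object] + [SimpleActor object] + [SimpleActor]
  take object:  [object] + [object] + [object]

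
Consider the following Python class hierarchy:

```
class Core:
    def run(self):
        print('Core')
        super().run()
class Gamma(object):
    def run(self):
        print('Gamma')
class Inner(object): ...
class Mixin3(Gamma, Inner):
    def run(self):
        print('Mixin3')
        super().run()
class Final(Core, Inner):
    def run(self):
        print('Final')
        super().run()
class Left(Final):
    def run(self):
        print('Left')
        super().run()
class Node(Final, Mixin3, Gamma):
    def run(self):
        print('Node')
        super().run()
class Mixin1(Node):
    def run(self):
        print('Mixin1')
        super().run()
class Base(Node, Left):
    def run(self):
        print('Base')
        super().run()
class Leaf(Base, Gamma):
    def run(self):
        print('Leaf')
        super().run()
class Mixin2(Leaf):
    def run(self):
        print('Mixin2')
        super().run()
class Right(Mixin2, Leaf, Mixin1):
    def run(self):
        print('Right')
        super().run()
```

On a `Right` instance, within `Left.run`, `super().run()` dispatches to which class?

Final

L[Right] = Right + merge(L[Mixin2], L[Leaf], L[Mixin1], [Mixin2 Leaf Mixin1])
  take Mixin2:  [Mixin2 Leaf Base Node Left Final Core Mixin3 Gamma Inner object] + [Leaf Base Node Left Final Core Mixin3 Gamma Inner object] + [Mixin1 Node Final Core Mixin3 Gamma Inner object] + [Mixin2 Leaf Mixin1]
  take Leaf:  [Leaf Base Node Left Final Core Mixin3 Gamma Inner object] + [Leaf Base Node Left Final Core Mixin3 Gamma Inner object] + [Mixin1 Node Final Core Mixin3 Gamma Inner object] + [Leaf Mixin1]
  take Base:  [Base Node Left Final Core Mixin3 Gamma Inner object] + [Base Node Left Final Core Mixin3 Gamma Inner object] + [Mixin1 Node Final Core Mixin3 Gamma Inner object] + [Mixin1]
  take Mixin1:  [Node Left Final Core Mixin3 Gamma Inner object] + [Node Left Final Core Mixin3 Gamma Inner object] + [Mixin1 Node Final Core Mixin3 Gamma Inner object] + [Mixin1]
  take Node:  [Node Left Final Core Mixin3 Gamma Inner object] + [Node Left Final Core Mixin3 Gamma Inner object] + [Node Final Core Mixin3 Gamma Inner object]
  take Left:  [Left Final Core Mixin3 Gamma Inner object] + [Left Final Core Mixin3 Gamma Inner object] + [Final Core Mixin3 Gamma Inner object]
  take Final:  [Final Core Mixin3 Gamma Inner object] + [Final Core Mixin3 Gamma Inner object] + [Final Core Mixin3 Gamma Inner object]
  take Core:  [Core Mixin3 Gamma Inner object] + [Core Mixin3 Gamma Inner object] + [Core Mixin3 Gamma Inner object]
  take Mixin3:  [Mixin3 Gamma Inner object] + [Mixin3 Gamma Inner object] + [Mixin3 Gamma Inner object]
  take Gamma:  [Gamma Inner object] + [Gamma Inner object] + [Gamma Inner object]
  take Inner:  [Inner object] + [Inner object] + [Inner object]
  take object:  [object] + [object] + [object]
MRO: Right Mixin2 Leaf Base Mixin1 Node Left Final Core Mixin3 Gamma Inner object
super() in Left.run on a Right instance goes to the class after Left in Right's MRO: Final.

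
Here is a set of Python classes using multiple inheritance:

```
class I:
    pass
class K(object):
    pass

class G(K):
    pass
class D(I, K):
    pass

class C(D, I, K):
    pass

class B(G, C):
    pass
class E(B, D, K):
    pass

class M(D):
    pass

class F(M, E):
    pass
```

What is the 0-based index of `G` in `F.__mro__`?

L[F] = F + merge(L[M], L[E], [M E])
  take M:  [M D I K object] + [E B G C D I K object] + [M E]
  take E:  [D I K object] + [E B G C D I K object] + [E]
  take B:  [D I K object] + [B G C D I K object]
  take G:  [D I K object] + [G C D I K object]
  take C:  [D I K object] + [C D I K object]
  take D:  [D I K object] + [D I K object]
  take I:  [I K object] + [I K object]
  take K:  [K object] + [K object]
  take object:  [object] + [object]
MRO: F M E B G C D I K object
G sits at index 4.

4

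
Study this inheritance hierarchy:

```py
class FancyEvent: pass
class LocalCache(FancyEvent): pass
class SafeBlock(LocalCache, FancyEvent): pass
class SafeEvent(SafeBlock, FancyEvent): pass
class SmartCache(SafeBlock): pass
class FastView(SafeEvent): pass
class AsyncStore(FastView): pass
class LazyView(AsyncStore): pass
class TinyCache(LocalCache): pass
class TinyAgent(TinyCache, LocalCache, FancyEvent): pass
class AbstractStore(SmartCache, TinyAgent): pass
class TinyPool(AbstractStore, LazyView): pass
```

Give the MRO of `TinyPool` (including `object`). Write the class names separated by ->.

TinyPool -> AbstractStore -> SmartCache -> LazyView -> AsyncStore -> FastView -> SafeEvent -> SafeBlock -> TinyAgent -> TinyCache -> LocalCache -> FancyEvent -> object

L[TinyPool] = TinyPool + merge(L[AbstractStore], L[LazyView], [AbstractStore LazyView])
  take AbstractStore:  [AbstractStore SmartCache SafeBlock TinyAgent TinyCache LocalCache FancyEvent object] + [LazyView AsyncStore FastView SafeEvent SafeBlock LocalCache FancyEvent object] + [AbstractStore LazyView]
  take SmartCache:  [SmartCache SafeBlock TinyAgent TinyCache LocalCache FancyEvent object] + [LazyView AsyncStore FastView SafeEvent SafeBlock LocalCache FancyEvent object] + [LazyView]
  take LazyView:  [SafeBlock TinyAgent TinyCache LocalCache FancyEvent object] + [LazyView AsyncStore FastView SafeEvent SafeBlock LocalCache FancyEvent object] + [LazyView]
  take AsyncStore:  [SafeBlock TinyAgent TinyCache LocalCache FancyEvent object] + [AsyncStore FastView SafeEvent SafeBlock LocalCache FancyEvent object]
  take FastView:  [SafeBlock TinyAgent TinyCache LocalCache FancyEvent object] + [FastView SafeEvent SafeBlock LocalCache FancyEvent object]
  take SafeEvent:  [SafeBlock TinyAgent TinyCache LocalCache FancyEvent object] + [SafeEvent SafeBlock LocalCache FancyEvent object]
  take SafeBlock:  [SafeBlock TinyAgent TinyCache LocalCache FancyEvent object] + [SafeBlock LocalCache FancyEvent object]
  take TinyAgent:  [TinyAgent TinyCache LocalCache FancyEvent object] + [LocalCache FancyEvent object]
  take TinyCache:  [TinyCache LocalCache FancyEvent object] + [LocalCache FancyEvent object]
  take LocalCache:  [LocalCache FancyEvent object] + [LocalCache FancyEvent object]
  take FancyEvent:  [FancyEvent object] + [FancyEvent object]
  take object:  [object] + [object]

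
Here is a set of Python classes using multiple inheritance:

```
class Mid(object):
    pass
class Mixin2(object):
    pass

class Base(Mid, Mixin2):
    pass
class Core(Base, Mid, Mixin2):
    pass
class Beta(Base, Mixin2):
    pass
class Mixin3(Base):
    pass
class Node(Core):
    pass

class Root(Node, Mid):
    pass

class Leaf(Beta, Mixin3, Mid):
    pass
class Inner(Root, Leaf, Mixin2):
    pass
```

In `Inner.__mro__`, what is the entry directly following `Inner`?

L[Inner] = Inner + merge(L[Root], L[Leaf], L[Mixin2], [Root Leaf Mixin2])
  take Root:  [Root Node Core Base Mid Mixin2 object] + [Leaf Beta Mixin3 Base Mid Mixin2 object] + [Mixin2 object] + [Root Leaf Mixin2]
  take Node:  [Node Core Base Mid Mixin2 object] + [Leaf Beta Mixin3 Base Mid Mixin2 object] + [Mixin2 object] + [Leaf Mixin2]
  take Core:  [Core Base Mid Mixin2 object] + [Leaf Beta Mixin3 Base Mid Mixin2 object] + [Mixin2 object] + [Leaf Mixin2]
  take Leaf:  [Base Mid Mixin2 object] + [Leaf Beta Mixin3 Base Mid Mixin2 object] + [Mixin2 object] + [Leaf Mixin2]
  take Beta:  [Base Mid Mixin2 object] + [Beta Mixin3 Base Mid Mixin2 object] + [Mixin2 object] + [Mixin2]
  take Mixin3:  [Base Mid Mixin2 object] + [Mixin3 Base Mid Mixin2 object] + [Mixin2 object] + [Mixin2]
  take Base:  [Base Mid Mixin2 object] + [Base Mid Mixin2 object] + [Mixin2 object] + [Mixin2]
  take Mid:  [Mid Mixin2 object] + [Mid Mixin2 object] + [Mixin2 object] + [Mixin2]
  take Mixin2:  [Mixin2 object] + [Mixin2 object] + [Mixin2 object] + [Mixin2]
  take object:  [object] + [object] + [object]
MRO: Inner Root Node Core Leaf Beta Mixin3 Base Mid Mixin2 object
Inner is at position 0; next is Root.

Root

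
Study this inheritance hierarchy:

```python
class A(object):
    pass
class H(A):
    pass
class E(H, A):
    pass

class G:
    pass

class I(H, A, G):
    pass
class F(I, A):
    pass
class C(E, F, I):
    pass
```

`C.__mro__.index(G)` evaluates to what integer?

L[C] = C + merge(L[E], L[F], L[I], [E F I])
  take E:  [E H A object] + [F I H A G object] + [I H A G object] + [E F I]
  take F:  [H A object] + [F I H A G object] + [I H A G object] + [F I]
  take I:  [H A object] + [I H A G object] + [I H A G object] + [I]
  take H:  [H A object] + [H A G object] + [H A G object]
  take A:  [A object] + [A G object] + [A G object]
  take G:  [object] + [G object] + [G object]
  take object:  [object] + [object] + [object]
MRO: C E F I H A G object
G sits at index 6.

6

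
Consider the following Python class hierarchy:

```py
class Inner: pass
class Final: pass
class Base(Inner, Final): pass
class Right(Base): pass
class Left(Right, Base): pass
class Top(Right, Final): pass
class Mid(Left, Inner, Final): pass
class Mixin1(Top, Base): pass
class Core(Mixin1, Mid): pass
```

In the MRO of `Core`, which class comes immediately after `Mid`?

Left

L[Core] = Core + merge(L[Mixin1], L[Mid], [Mixin1 Mid])
  take Mixin1:  [Mixin1 Top Right Base Inner Final object] + [Mid Left Right Base Inner Final object] + [Mixin1 Mid]
  take Top:  [Top Right Base Inner Final object] + [Mid Left Right Base Inner Final object] + [Mid]
  take Mid:  [Right Base Inner Final object] + [Mid Left Right Base Inner Final object] + [Mid]
  take Left:  [Right Base Inner Final object] + [Left Right Base Inner Final object]
  take Right:  [Right Base Inner Final object] + [Right Base Inner Final object]
  take Base:  [Base Inner Final object] + [Base Inner Final object]
  take Inner:  [Inner Final object] + [Inner Final object]
  take Final:  [Final object] + [Final object]
  take object:  [object] + [object]
MRO: Core Mixin1 Top Mid Left Right Base Inner Final object
Mid is at position 3; next is Left.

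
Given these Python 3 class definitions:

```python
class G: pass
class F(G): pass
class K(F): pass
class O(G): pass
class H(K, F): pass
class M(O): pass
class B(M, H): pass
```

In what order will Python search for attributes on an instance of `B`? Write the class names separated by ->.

B -> M -> O -> H -> K -> F -> G -> object

L[B] = B + merge(L[M], L[H], [M H])
  take M:  [M O G object] + [H K F G object] + [M H]
  take O:  [O G object] + [H K F G object] + [H]
  take H:  [G object] + [H K F G object] + [H]
  take K:  [G object] + [K F G object]
  take F:  [G object] + [F G object]
  take G:  [G object] + [G object]
  take object:  [object] + [object]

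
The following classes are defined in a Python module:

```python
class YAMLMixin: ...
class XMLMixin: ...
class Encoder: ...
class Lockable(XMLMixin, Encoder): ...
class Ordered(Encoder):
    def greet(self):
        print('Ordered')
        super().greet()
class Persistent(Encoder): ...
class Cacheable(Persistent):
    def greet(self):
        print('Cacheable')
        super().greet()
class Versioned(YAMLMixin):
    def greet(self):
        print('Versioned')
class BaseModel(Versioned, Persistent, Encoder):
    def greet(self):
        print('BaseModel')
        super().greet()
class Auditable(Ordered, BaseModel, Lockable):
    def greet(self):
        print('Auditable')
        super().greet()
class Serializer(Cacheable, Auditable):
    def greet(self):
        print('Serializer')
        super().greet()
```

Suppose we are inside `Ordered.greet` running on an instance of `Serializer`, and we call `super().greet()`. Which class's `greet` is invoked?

L[Serializer] = Serializer + merge(L[Cacheable], L[Auditable], [Cacheable Auditable])
  take Cacheable:  [Cacheable Persistent Encoder object] + [Auditable Ordered BaseModel Versioned YAMLMixin Persistent Lockable XMLMixin Encoder object] + [Cacheable Auditable]
  take Auditable:  [Persistent Encoder object] + [Auditable Ordered BaseModel Versioned YAMLMixin Persistent Lockable XMLMixin Encoder object] + [Auditable]
  take Ordered:  [Persistent Encoder object] + [Ordered BaseModel Versioned YAMLMixin Persistent Lockable XMLMixin Encoder object]
  take BaseModel:  [Persistent Encoder object] + [BaseModel Versioned YAMLMixin Persistent Lockable XMLMixin Encoder object]
  take Versioned:  [Persistent Encoder object] + [Versioned YAMLMixin Persistent Lockable XMLMixin Encoder object]
  take YAMLMixin:  [Persistent Encoder object] + [YAMLMixin Persistent Lockable XMLMixin Encoder object]
  take Persistent:  [Persistent Encoder object] + [Persistent Lockable XMLMixin Encoder object]
  take Lockable:  [Encoder object] + [Lockable XMLMixin Encoder object]
  take XMLMixin:  [Encoder object] + [XMLMixin Encoder object]
  take Encoder:  [Encoder object] + [Encoder object]
  take object:  [object] + [object]
MRO: Serializer Cacheable Auditable Ordered BaseModel Versioned YAMLMixin Persistent Lockable XMLMixin Encoder object
super() in Ordered.greet on a Serializer instance goes to the class after Ordered in Serializer's MRO: BaseModel.

BaseModel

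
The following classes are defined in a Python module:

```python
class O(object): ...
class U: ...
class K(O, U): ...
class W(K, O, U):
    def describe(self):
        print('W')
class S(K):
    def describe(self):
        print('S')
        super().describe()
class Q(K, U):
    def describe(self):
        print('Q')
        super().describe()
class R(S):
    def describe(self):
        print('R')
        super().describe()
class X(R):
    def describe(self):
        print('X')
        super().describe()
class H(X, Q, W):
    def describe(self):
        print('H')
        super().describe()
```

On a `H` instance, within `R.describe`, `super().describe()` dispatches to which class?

S

L[H] = H + merge(L[X], L[Q], L[W], [X Q W])
  take X:  [X R S K O U object] + [Q K O U object] + [W K O U object] + [X Q W]
  take R:  [R S K O U object] + [Q K O U object] + [W K O U object] + [Q W]
  take S:  [S K O U object] + [Q K O U object] + [W K O U object] + [Q W]
  take Q:  [K O U object] + [Q K O U object] + [W K O U object] + [Q W]
  take W:  [K O U object] + [K O U object] + [W K O U object] + [W]
  take K:  [K O U object] + [K O U object] + [K O U object]
  take O:  [O U object] + [O U object] + [O U object]
  take U:  [U object] + [U object] + [U object]
  take object:  [object] + [object] + [object]
MRO: H X R S Q W K O U object
super() in R.describe on a H instance goes to the class after R in H's MRO: S.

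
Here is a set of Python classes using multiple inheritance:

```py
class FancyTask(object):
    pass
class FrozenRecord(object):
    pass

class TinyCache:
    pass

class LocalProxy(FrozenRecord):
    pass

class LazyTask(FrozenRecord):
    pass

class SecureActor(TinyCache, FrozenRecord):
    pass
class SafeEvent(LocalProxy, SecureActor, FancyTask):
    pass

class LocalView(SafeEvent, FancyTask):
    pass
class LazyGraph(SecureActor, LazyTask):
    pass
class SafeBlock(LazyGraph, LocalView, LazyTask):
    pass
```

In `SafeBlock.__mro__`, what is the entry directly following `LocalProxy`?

L[SafeBlock] = SafeBlock + merge(L[LazyGraph], L[LocalView], L[LazyTask], [LazyGraph LocalView LazyTask])
  take LazyGraph:  [LazyGraph SecureActor TinyCache LazyTask FrozenRecord object] + [LocalView SafeEvent LocalProxy SecureActor TinyCache FrozenRecord FancyTask object] + [LazyTask FrozenRecord object] + [LazyGraph LocalView LazyTask]
  take LocalView:  [SecureActor TinyCache LazyTask FrozenRecord object] + [LocalView SafeEvent LocalProxy SecureActor TinyCache FrozenRecord FancyTask object] + [LazyTask FrozenRecord object] + [LocalView LazyTask]
  take SafeEvent:  [SecureActor TinyCache LazyTask FrozenRecord object] + [SafeEvent LocalProxy SecureActor TinyCache FrozenRecord FancyTask object] + [LazyTask FrozenRecord object] + [LazyTask]
  take LocalProxy:  [SecureActor TinyCache LazyTask FrozenRecord object] + [LocalProxy SecureActor TinyCache FrozenRecord FancyTask object] + [LazyTask FrozenRecord object] + [LazyTask]
  take SecureActor:  [SecureActor TinyCache LazyTask FrozenRecord object] + [SecureActor TinyCache FrozenRecord FancyTask object] + [LazyTask FrozenRecord object] + [LazyTask]
  take TinyCache:  [TinyCache LazyTask FrozenRecord object] + [TinyCache FrozenRecord FancyTask object] + [LazyTask FrozenRecord object] + [LazyTask]
  take LazyTask:  [LazyTask FrozenRecord object] + [FrozenRecord FancyTask object] + [LazyTask FrozenRecord object] + [LazyTask]
  take FrozenRecord:  [FrozenRecord object] + [FrozenRecord FancyTask object] + [FrozenRecord object]
  take FancyTask:  [object] + [FancyTask object] + [object]
  take object:  [object] + [object] + [object]
MRO: SafeBlock LazyGraph LocalView SafeEvent LocalProxy SecureActor TinyCache LazyTask FrozenRecord FancyTask object
LocalProxy is at position 4; next is SecureActor.

SecureActor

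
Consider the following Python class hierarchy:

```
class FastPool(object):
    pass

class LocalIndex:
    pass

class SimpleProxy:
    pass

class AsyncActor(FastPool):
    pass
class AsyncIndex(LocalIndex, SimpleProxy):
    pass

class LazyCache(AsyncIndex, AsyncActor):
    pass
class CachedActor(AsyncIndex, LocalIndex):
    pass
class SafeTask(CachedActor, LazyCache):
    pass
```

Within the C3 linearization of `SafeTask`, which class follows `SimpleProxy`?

AsyncActor

L[SafeTask] = SafeTask + merge(L[CachedActor], L[LazyCache], [CachedActor LazyCache])
  take CachedActor:  [CachedActor AsyncIndex LocalIndex SimpleProxy object] + [LazyCache AsyncIndex LocalIndex SimpleProxy AsyncActor FastPool object] + [CachedActor LazyCache]
  take LazyCache:  [AsyncIndex LocalIndex SimpleProxy object] + [LazyCache AsyncIndex LocalIndex SimpleProxy AsyncActor FastPool object] + [LazyCache]
  take AsyncIndex:  [AsyncIndex LocalIndex SimpleProxy object] + [AsyncIndex LocalIndex SimpleProxy AsyncActor FastPool object]
  take LocalIndex:  [LocalIndex SimpleProxy object] + [LocalIndex SimpleProxy AsyncActor FastPool object]
  take SimpleProxy:  [SimpleProxy object] + [SimpleProxy AsyncActor FastPool object]
  take AsyncActor:  [object] + [AsyncActor FastPool object]
  take FastPool:  [object] + [FastPool object]
  take object:  [object] + [object]
MRO: SafeTask CachedActor LazyCache AsyncIndex LocalIndex SimpleProxy AsyncActor FastPool object
SimpleProxy is at position 5; next is AsyncActor.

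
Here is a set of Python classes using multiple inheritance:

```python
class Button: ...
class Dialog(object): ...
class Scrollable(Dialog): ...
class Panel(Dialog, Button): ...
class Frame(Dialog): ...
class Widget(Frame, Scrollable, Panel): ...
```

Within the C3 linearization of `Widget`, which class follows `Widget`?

L[Widget] = Widget + merge(L[Frame], L[Scrollable], L[Panel], [Frame Scrollable Panel])
  take Frame:  [Frame Dialog object] + [Scrollable Dialog object] + [Panel Dialog Button object] + [Frame Scrollable Panel]
  take Scrollable:  [Dialog object] + [Scrollable Dialog object] + [Panel Dialog Button object] + [Scrollable Panel]
  take Panel:  [Dialog object] + [Dialog object] + [Panel Dialog Button object] + [Panel]
  take Dialog:  [Dialog object] + [Dialog object] + [Dialog Button object]
  take Button:  [object] + [object] + [Button object]
  take object:  [object] + [object] + [object]
MRO: Widget Frame Scrollable Panel Dialog Button object
Widget is at position 0; next is Frame.

Frame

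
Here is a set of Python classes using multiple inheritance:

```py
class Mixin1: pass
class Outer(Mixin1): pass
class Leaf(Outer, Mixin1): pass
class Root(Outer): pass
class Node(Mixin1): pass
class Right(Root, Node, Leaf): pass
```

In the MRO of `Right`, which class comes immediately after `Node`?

L[Right] = Right + merge(L[Root], L[Node], L[Leaf], [Root Node Leaf])
  take Root:  [Root Outer Mixin1 object] + [Node Mixin1 object] + [Leaf Outer Mixin1 object] + [Root Node Leaf]
  take Node:  [Outer Mixin1 object] + [Node Mixin1 object] + [Leaf Outer Mixin1 object] + [Node Leaf]
  take Leaf:  [Outer Mixin1 object] + [Mixin1 object] + [Leaf Outer Mixin1 object] + [Leaf]
  take Outer:  [Outer Mixin1 object] + [Mixin1 object] + [Outer Mixin1 object]
  take Mixin1:  [Mixin1 object] + [Mixin1 object] + [Mixin1 object]
  take object:  [object] + [object] + [object]
MRO: Right Root Node Leaf Outer Mixin1 object
Node is at position 2; next is Leaf.

Leaf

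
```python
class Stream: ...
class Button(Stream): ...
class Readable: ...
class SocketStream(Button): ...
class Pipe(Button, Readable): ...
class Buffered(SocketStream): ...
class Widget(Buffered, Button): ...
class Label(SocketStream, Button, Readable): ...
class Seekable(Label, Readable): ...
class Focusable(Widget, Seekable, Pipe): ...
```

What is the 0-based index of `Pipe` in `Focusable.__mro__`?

L[Focusable] = Focusable + merge(L[Widget], L[Seekable], L[Pipe], [Widget Seekable Pipe])
  take Widget:  [Widget Buffered SocketStream Button Stream object] + [Seekable Label SocketStream Button Stream Readable object] + [Pipe Button Stream Readable object] + [Widget Seekable Pipe]
  take Buffered:  [Buffered SocketStream Button Stream object] + [Seekable Label SocketStream Button Stream Readable object] + [Pipe Button Stream Readable object] + [Seekable Pipe]
  take Seekable:  [SocketStream Button Stream object] + [Seekable Label SocketStream Button Stream Readable object] + [Pipe Button Stream Readable object] + [Seekable Pipe]
  take Label:  [SocketStream Button Stream object] + [Label SocketStream Button Stream Readable object] + [Pipe Button Stream Readable object] + [Pipe]
  take SocketStream:  [SocketStream Button Stream object] + [SocketStream Button Stream Readable object] + [Pipe Button Stream Readable object] + [Pipe]
  take Pipe:  [Button Stream object] + [Button Stream Readable object] + [Pipe Button Stream Readable object] + [Pipe]
  take Button:  [Button Stream object] + [Button Stream Readable object] + [Button Stream Readable object]
  take Stream:  [Stream object] + [Stream Readable object] + [Stream Readable object]
  take Readable:  [object] + [Readable object] + [Readable object]
  take object:  [object] + [object] + [object]
MRO: Focusable Widget Buffered Seekable Label SocketStream Pipe Button Stream Readable object
Pipe sits at index 6.

6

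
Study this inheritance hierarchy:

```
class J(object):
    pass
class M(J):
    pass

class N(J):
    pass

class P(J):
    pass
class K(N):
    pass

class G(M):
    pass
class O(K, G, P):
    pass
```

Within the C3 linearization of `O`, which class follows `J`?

object

L[O] = O + merge(L[K], L[G], L[P], [K G P])
  take K:  [K N J object] + [G M J object] + [P J object] + [K G P]
  take N:  [N J object] + [G M J object] + [P J object] + [G P]
  take G:  [J object] + [G M J object] + [P J object] + [G P]
  take M:  [J object] + [M J object] + [P J object] + [P]
  take P:  [J object] + [J object] + [P J object] + [P]
  take J:  [J object] + [J object] + [J object]
  take object:  [object] + [object] + [object]
MRO: O K N G M P J object
J is at position 6; next is object.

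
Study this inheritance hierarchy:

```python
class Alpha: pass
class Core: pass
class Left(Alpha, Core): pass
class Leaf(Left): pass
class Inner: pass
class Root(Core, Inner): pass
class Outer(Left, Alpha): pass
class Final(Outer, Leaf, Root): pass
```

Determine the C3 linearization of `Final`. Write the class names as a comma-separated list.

Final, Outer, Leaf, Left, Alpha, Root, Core, Inner, object

L[Final] = Final + merge(L[Outer], L[Leaf], L[Root], [Outer Leaf Root])
  take Outer:  [Outer Left Alpha Core object] + [Leaf Left Alpha Core object] + [Root Core Inner object] + [Outer Leaf Root]
  take Leaf:  [Left Alpha Core object] + [Leaf Left Alpha Core object] + [Root Core Inner object] + [Leaf Root]
  take Left:  [Left Alpha Core object] + [Left Alpha Core object] + [Root Core Inner object] + [Root]
  take Alpha:  [Alpha Core object] + [Alpha Core object] + [Root Core Inner object] + [Root]
  take Root:  [Core object] + [Core object] + [Root Core Inner object] + [Root]
  take Core:  [Core object] + [Core object] + [Core Inner object]
  take Inner:  [object] + [object] + [Inner object]
  take object:  [object] + [object] + [object]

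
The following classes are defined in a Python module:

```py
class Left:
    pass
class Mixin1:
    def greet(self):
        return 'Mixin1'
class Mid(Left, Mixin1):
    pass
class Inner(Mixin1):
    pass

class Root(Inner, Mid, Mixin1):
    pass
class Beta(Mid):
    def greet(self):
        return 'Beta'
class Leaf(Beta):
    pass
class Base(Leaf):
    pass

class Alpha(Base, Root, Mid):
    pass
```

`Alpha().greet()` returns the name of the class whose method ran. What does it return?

Beta

L[Alpha] = Alpha + merge(L[Base], L[Root], L[Mid], [Base Root Mid])
  take Base:  [Base Leaf Beta Mid Left Mixin1 object] + [Root Inner Mid Left Mixin1 object] + [Mid Left Mixin1 object] + [Base Root Mid]
  take Leaf:  [Leaf Beta Mid Left Mixin1 object] + [Root Inner Mid Left Mixin1 object] + [Mid Left Mixin1 object] + [Root Mid]
  take Beta:  [Beta Mid Left Mixin1 object] + [Root Inner Mid Left Mixin1 object] + [Mid Left Mixin1 object] + [Root Mid]
  take Root:  [Mid Left Mixin1 object] + [Root Inner Mid Left Mixin1 object] + [Mid Left Mixin1 object] + [Root Mid]
  take Inner:  [Mid Left Mixin1 object] + [Inner Mid Left Mixin1 object] + [Mid Left Mixin1 object] + [Mid]
  take Mid:  [Mid Left Mixin1 object] + [Mid Left Mixin1 object] + [Mid Left Mixin1 object] + [Mid]
  take Left:  [Left Mixin1 object] + [Left Mixin1 object] + [Left Mixin1 object]
  take Mixin1:  [Mixin1 object] + [Mixin1 object] + [Mixin1 object]
  take object:  [object] + [object] + [object]
MRO: Alpha Base Leaf Beta Root Inner Mid Left Mixin1 object
greet is defined in: Beta, Mixin1. First along the MRO is Beta.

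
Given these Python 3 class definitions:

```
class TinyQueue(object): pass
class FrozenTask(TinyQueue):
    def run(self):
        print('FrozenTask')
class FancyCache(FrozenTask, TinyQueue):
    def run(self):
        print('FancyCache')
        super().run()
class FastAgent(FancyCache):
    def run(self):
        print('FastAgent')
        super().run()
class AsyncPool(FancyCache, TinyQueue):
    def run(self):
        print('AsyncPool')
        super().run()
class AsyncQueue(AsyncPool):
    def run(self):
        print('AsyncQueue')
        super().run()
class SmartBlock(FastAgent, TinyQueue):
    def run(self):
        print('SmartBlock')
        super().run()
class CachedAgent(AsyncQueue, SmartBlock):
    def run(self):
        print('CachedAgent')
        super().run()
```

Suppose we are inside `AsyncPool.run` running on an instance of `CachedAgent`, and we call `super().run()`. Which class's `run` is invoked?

SmartBlock

L[CachedAgent] = CachedAgent + merge(L[AsyncQueue], L[SmartBlock], [AsyncQueue SmartBlock])
  take AsyncQueue:  [AsyncQueue AsyncPool FancyCache FrozenTask TinyQueue object] + [SmartBlock FastAgent FancyCache FrozenTask TinyQueue object] + [AsyncQueue SmartBlock]
  take AsyncPool:  [AsyncPool FancyCache FrozenTask TinyQueue object] + [SmartBlock FastAgent FancyCache FrozenTask TinyQueue object] + [SmartBlock]
  take SmartBlock:  [FancyCache FrozenTask TinyQueue object] + [SmartBlock FastAgent FancyCache FrozenTask TinyQueue object] + [SmartBlock]
  take FastAgent:  [FancyCache FrozenTask TinyQueue object] + [FastAgent FancyCache FrozenTask TinyQueue object]
  take FancyCache:  [FancyCache FrozenTask TinyQueue object] + [FancyCache FrozenTask TinyQueue object]
  take FrozenTask:  [FrozenTask TinyQueue object] + [FrozenTask TinyQueue object]
  take TinyQueue:  [TinyQueue object] + [TinyQueue object]
  take object:  [object] + [object]
MRO: CachedAgent AsyncQueue AsyncPool SmartBlock FastAgent FancyCache FrozenTask TinyQueue object
super() in AsyncPool.run on a CachedAgent instance goes to the class after AsyncPool in CachedAgent's MRO: SmartBlock.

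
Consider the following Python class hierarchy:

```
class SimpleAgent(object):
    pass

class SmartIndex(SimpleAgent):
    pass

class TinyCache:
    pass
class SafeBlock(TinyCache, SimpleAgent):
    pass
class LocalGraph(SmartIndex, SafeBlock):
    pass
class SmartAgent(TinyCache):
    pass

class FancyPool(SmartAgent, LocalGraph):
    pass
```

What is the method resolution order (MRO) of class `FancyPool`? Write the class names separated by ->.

L[FancyPool] = FancyPool + merge(L[SmartAgent], L[LocalGraph], [SmartAgent LocalGraph])
  take SmartAgent:  [SmartAgent TinyCache object] + [LocalGraph SmartIndex SafeBlock TinyCache SimpleAgent object] + [SmartAgent LocalGraph]
  take LocalGraph:  [TinyCache object] + [LocalGraph SmartIndex SafeBlock TinyCache SimpleAgent object] + [LocalGraph]
  take SmartIndex:  [TinyCache object] + [SmartIndex SafeBlock TinyCache SimpleAgent object]
  take SafeBlock:  [TinyCache object] + [SafeBlock TinyCache SimpleAgent object]
  take TinyCache:  [TinyCache object] + [TinyCache SimpleAgent object]
  take SimpleAgent:  [object] + [SimpleAgent object]
  take object:  [object] + [object]

FancyPool -> SmartAgent -> LocalGraph -> SmartIndex -> SafeBlock -> TinyCache -> SimpleAgent -> object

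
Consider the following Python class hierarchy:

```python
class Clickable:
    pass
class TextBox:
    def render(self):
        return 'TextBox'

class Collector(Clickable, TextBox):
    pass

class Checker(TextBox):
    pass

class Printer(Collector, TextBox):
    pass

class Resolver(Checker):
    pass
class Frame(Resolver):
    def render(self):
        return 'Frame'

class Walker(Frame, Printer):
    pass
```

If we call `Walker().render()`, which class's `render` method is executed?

Frame

L[Walker] = Walker + merge(L[Frame], L[Printer], [Frame Printer])
  take Frame:  [Frame Resolver Checker TextBox object] + [Printer Collector Clickable TextBox object] + [Frame Printer]
  take Resolver:  [Resolver Checker TextBox object] + [Printer Collector Clickable TextBox object] + [Printer]
  take Checker:  [Checker TextBox object] + [Printer Collector Clickable TextBox object] + [Printer]
  take Printer:  [TextBox object] + [Printer Collector Clickable TextBox object] + [Printer]
  take Collector:  [TextBox object] + [Collector Clickable TextBox object]
  take Clickable:  [TextBox object] + [Clickable TextBox object]
  take TextBox:  [TextBox object] + [TextBox object]
  take object:  [object] + [object]
MRO: Walker Frame Resolver Checker Printer Collector Clickable TextBox object
render is defined in: Frame, TextBox. First along the MRO is Frame.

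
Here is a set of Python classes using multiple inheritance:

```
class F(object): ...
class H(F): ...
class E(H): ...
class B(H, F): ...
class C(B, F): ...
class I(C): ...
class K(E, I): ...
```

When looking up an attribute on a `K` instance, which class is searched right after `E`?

L[K] = K + merge(L[E], L[I], [E I])
  take E:  [E H F object] + [I C B H F object] + [E I]
  take I:  [H F object] + [I C B H F object] + [I]
  take C:  [H F object] + [C B H F object]
  take B:  [H F object] + [B H F object]
  take H:  [H F object] + [H F object]
  take F:  [F object] + [F object]
  take object:  [object] + [object]
MRO: K E I C B H F object
E is at position 1; next is I.

I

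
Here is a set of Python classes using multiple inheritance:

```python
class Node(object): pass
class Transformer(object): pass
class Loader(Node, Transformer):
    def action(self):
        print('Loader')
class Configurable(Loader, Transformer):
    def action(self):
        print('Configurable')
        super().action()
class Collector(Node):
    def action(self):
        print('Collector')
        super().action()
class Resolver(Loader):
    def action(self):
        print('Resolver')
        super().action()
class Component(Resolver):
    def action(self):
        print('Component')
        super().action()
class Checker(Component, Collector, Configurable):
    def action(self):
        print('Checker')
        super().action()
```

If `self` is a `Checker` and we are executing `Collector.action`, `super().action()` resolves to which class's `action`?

Configurable

L[Checker] = Checker + merge(L[Component], L[Collector], L[Configurable], [Component Collector Configurable])
  take Component:  [Component Resolver Loader Node Transformer object] + [Collector Node object] + [Configurable Loader Node Transformer object] + [Component Collector Configurable]
  take Resolver:  [Resolver Loader Node Transformer object] + [Collector Node object] + [Configurable Loader Node Transformer object] + [Collector Configurable]
  take Collector:  [Loader Node Transformer object] + [Collector Node object] + [Configurable Loader Node Transformer object] + [Collector Configurable]
  take Configurable:  [Loader Node Transformer object] + [Node object] + [Configurable Loader Node Transformer object] + [Configurable]
  take Loader:  [Loader Node Transformer object] + [Node object] + [Loader Node Transformer object]
  take Node:  [Node Transformer object] + [Node object] + [Node Transformer object]
  take Transformer:  [Transformer object] + [object] + [Transformer object]
  take object:  [object] + [object] + [object]
MRO: Checker Component Resolver Collector Configurable Loader Node Transformer object
super() in Collector.action on a Checker instance goes to the class after Collector in Checker's MRO: Configurable.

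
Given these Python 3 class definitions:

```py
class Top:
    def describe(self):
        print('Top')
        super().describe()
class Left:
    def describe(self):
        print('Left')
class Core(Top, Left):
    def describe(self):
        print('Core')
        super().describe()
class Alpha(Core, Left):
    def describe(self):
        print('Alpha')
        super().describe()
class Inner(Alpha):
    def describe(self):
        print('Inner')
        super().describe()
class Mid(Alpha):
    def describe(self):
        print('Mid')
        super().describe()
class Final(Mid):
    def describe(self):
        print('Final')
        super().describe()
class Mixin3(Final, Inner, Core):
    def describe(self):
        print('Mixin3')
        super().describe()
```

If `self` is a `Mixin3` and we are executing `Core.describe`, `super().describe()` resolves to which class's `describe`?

Top

L[Mixin3] = Mixin3 + merge(L[Final], L[Inner], L[Core], [Final Inner Core])
  take Final:  [Final Mid Alpha Core Top Left object] + [Inner Alpha Core Top Left object] + [Core Top Left object] + [Final Inner Core]
  take Mid:  [Mid Alpha Core Top Left object] + [Inner Alpha Core Top Left object] + [Core Top Left object] + [Inner Core]
  take Inner:  [Alpha Core Top Left object] + [Inner Alpha Core Top Left object] + [Core Top Left object] + [Inner Core]
  take Alpha:  [Alpha Core Top Left object] + [Alpha Core Top Left object] + [Core Top Left object] + [Core]
  take Core:  [Core Top Left object] + [Core Top Left object] + [Core Top Left object] + [Core]
  take Top:  [Top Left object] + [Top Left object] + [Top Left object]
  take Left:  [Left object] + [Left object] + [Left object]
  take object:  [object] + [object] + [object]
MRO: Mixin3 Final Mid Inner Alpha Core Top Left object
super() in Core.describe on a Mixin3 instance goes to the class after Core in Mixin3's MRO: Top.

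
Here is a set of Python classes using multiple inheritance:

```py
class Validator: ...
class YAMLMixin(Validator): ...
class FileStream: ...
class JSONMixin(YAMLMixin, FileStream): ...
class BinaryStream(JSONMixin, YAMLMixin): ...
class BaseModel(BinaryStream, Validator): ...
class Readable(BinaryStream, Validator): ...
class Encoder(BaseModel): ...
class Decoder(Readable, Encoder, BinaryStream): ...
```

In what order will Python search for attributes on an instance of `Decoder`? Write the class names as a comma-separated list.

Decoder, Readable, Encoder, BaseModel, BinaryStream, JSONMixin, YAMLMixin, Validator, FileStream, object

L[Decoder] = Decoder + merge(L[Readable], L[Encoder], L[BinaryStream], [Readable Encoder BinaryStream])
  take Readable:  [Readable BinaryStream JSONMixin YAMLMixin Validator FileStream object] + [Encoder BaseModel BinaryStream JSONMixin YAMLMixin Validator FileStream object] + [BinaryStream JSONMixin YAMLMixin Validator FileStream object] + [Readable Encoder BinaryStream]
  take Encoder:  [BinaryStream JSONMixin YAMLMixin Validator FileStream object] + [Encoder BaseModel BinaryStream JSONMixin YAMLMixin Validator FileStream object] + [BinaryStream JSONMixin YAMLMixin Validator FileStream object] + [Encoder BinaryStream]
  take BaseModel:  [BinaryStream JSONMixin YAMLMixin Validator FileStream object] + [BaseModel BinaryStream JSONMixin YAMLMixin Validator FileStream object] + [BinaryStream JSONMixin YAMLMixin Validator FileStream object] + [BinaryStream]
  take BinaryStream:  [BinaryStream JSONMixin YAMLMixin Validator FileStream object] + [BinaryStream JSONMixin YAMLMixin Validator FileStream object] + [BinaryStream JSONMixin YAMLMixin Validator FileStream object] + [BinaryStream]
  take JSONMixin:  [JSONMixin YAMLMixin Validator FileStream object] + [JSONMixin YAMLMixin Validator FileStream object] + [JSONMixin YAMLMixin Validator FileStream object]
  take YAMLMixin:  [YAMLMixin Validator FileStream object] + [YAMLMixin Validator FileStream object] + [YAMLMixin Validator FileStream object]
  take Validator:  [Validator FileStream object] + [Validator FileStream object] + [Validator FileStream object]
  take FileStream:  [FileStream object] + [FileStream object] + [FileStream object]
  take object:  [object] + [object] + [object]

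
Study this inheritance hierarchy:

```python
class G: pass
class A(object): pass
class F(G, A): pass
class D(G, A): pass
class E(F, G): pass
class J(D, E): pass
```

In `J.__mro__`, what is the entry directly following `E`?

F

L[J] = J + merge(L[D], L[E], [D E])
  take D:  [D G A object] + [E F G A object] + [D E]
  take E:  [G A object] + [E F G A object] + [E]
  take F:  [G A object] + [F G A object]
  take G:  [G A object] + [G A object]
  take A:  [A object] + [A object]
  take object:  [object] + [object]
MRO: J D E F G A object
E is at position 2; next is F.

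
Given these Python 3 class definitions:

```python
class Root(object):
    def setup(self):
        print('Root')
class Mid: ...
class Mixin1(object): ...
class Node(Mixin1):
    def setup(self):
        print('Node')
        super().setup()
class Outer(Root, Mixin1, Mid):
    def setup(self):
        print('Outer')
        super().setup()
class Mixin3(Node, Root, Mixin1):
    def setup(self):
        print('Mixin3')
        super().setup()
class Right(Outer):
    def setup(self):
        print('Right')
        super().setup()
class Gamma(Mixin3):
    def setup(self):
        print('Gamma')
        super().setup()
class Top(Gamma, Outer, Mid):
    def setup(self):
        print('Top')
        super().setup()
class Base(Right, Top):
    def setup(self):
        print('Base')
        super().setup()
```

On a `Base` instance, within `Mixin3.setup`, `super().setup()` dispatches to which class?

Node

L[Base] = Base + merge(L[Right], L[Top], [Right Top])
  take Right:  [Right Outer Root Mixin1 Mid object] + [Top Gamma Mixin3 Node Outer Root Mixin1 Mid object] + [Right Top]
  take Top:  [Outer Root Mixin1 Mid object] + [Top Gamma Mixin3 Node Outer Root Mixin1 Mid object] + [Top]
  take Gamma:  [Outer Root Mixin1 Mid object] + [Gamma Mixin3 Node Outer Root Mixin1 Mid object]
  take Mixin3:  [Outer Root Mixin1 Mid object] + [Mixin3 Node Outer Root Mixin1 Mid object]
  take Node:  [Outer Root Mixin1 Mid object] + [Node Outer Root Mixin1 Mid object]
  take Outer:  [Outer Root Mixin1 Mid object] + [Outer Root Mixin1 Mid object]
  take Root:  [Root Mixin1 Mid object] + [Root Mixin1 Mid object]
  take Mixin1:  [Mixin1 Mid object] + [Mixin1 Mid object]
  take Mid:  [Mid object] + [Mid object]
  take object:  [object] + [object]
MRO: Base Right Top Gamma Mixin3 Node Outer Root Mixin1 Mid object
super() in Mixin3.setup on a Base instance goes to the class after Mixin3 in Base's MRO: Node.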